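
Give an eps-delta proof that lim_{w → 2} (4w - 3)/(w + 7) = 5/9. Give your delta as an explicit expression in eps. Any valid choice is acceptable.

Let eps > 0 be given. We want delta > 0 with 0 < |w − 2| < delta ⇒ |(4w - 3)/(w + 7) − (5/9)| < eps.
Combining over a common denominator, (4w - 3)/(w + 7) − (5/9) = [(4w - 3)·9 − 5·(w + 7)] / [9·(w + 7)] = 31(w − 2) / (9(w + 7)).
So |(4w - 3)/(w + 7) − (5/9)| = 31|w − 2| / (9·|w + 7|).
Restrict delta ≤ 9/2. Then |w − 2| < 9/2 gives |w + 7| = |(w − 2) + 9| ≥ 9 − 9/2 = 9/2.
Hence |(4w - 3)/(w + 7) − (5/9)| < 31|w − 2|/(9·(9/2)) = (62/81)|w − 2|, which is < eps once |w − 2| < (81/62)eps.
Take delta = min(9/2, (81/62)eps). Then 0 < |w − 2| < delta forces both bounds, so |(4w - 3)/(w + 7) − (5/9)| < eps.

delta = min(9/2, (81/62)eps)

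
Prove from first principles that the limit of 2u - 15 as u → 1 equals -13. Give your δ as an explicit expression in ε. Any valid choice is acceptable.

δ = ε/2

Let ε > 0 be given. We need δ > 0 so that 0 < |u − 1| < δ implies |(2u - 15) + 13| < ε.
Since (2u - 15) + 13 = 2(u − 1), we have |(2u - 15) + 13| = 2|u − 1|.
So 2|u − 1| < ε exactly when |u − 1| < ε/2.
Choosing δ = ε/2 gives |(2u - 15) + 13| = 2|u − 1| < ε whenever |u − 1| < δ.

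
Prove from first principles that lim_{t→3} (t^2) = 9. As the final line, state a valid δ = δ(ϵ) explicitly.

δ = min(2, ϵ/8)

Let ϵ > 0 be given. We seek δ > 0 with 0 < |t − 3| < δ ⇒ |t^2 − 9| < ϵ.
Factor: t^2 − 9 = (t − 3)(t + 3), so |t^2 − 9| = |t − 3|·|t + 3|.
Impose δ ≤ 2 so that |t| < 5; then |t + 3| ≤ 8.
Hence |t^2 − 9| ≤ 8|t − 3|, which is < ϵ once |t − 3| < ϵ/8.
Take δ = min(2, ϵ/8). If 0 < |t − 3| < δ then both bounds hold and |t^2 − 9| ≤ 8|t − 3| < 8·(ϵ/8) = ϵ.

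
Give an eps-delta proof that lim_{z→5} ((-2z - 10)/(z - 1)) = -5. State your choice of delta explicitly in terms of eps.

delta = min(2, (2/3)eps)

Fix eps > 0. We want delta > 0 with 0 < |z − 5| < delta ⇒ |(-2z - 10)/(z - 1) + 5| < eps.
Combining over a common denominator, (-2z - 10)/(z - 1) + 5 = [(-2z - 10)·4 − (-20)·(z - 1)] / [4·(z - 1)] = 12(z − 5) / (4(z - 1)).
So |(-2z - 10)/(z - 1) + 5| = 12|z − 5| / (4·|z − 1|).
Require delta ≤ 2, so |z − 1| ≥ |4| − |z − 5| > 4 − 2 = 2.
Hence |(-2z - 10)/(z - 1) + 5| < 12|z − 5|/(4·2) = (3/2)|z − 5|, which is < eps once |z − 5| < (2/3)eps.
Take delta = min(2, (2/3)eps). Then 0 < |z − 5| < delta forces both bounds, so |(-2z - 10)/(z - 1) + 5| < eps.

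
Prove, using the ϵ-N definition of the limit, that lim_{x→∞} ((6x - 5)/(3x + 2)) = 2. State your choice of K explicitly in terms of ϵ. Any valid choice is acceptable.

K = 3/ϵ

Suppose ϵ > 0. We seek K > 0 such that x > K implies |(6x - 5)/(3x + 2) − 2| < ϵ.
(6x - 5)/(3x + 2) − 2 = (3(6x - 5) − 6(3x + 2)) / (3(3x + 2)) = -27/(3(3x + 2)).
For x > 0 we have 3x + 2 > 3x, so |(6x - 5)/(3x + 2) − 2| = 27/(3(3x + 2)) < 27/(3·3x) = 3/x.
Thus |(6x - 5)/(3x + 2) − 2| < ϵ whenever x > 3/ϵ.
Take K = 3/ϵ. If x > K then |(6x - 5)/(3x + 2) − 2| < 3/x < ϵ.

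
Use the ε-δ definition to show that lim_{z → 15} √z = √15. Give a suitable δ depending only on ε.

Let ε > 0. We want δ > 0 such that 0 < |z − 15| < δ implies |√z − √15| < ε.
Multiplying by the conjugate, |√z − √15| = |z − 15|/(√z + √15).
Restrict δ ≤ 15 so that |z − 15| < 15 forces z > 0, and then √z + √15 > √15.
Hence |√z − √15| < |z − 15|/√15, which is < ε once |z − 15| < √15·ε.
Take δ = min(15, √15·ε). If 0 < |z − 15| < δ then z > 0 and |√z − √15| < |z − 15|/√15 < ε.

δ = min(15, √15·ε)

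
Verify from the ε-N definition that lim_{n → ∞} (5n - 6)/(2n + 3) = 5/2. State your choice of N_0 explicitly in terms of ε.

Let ε > 0 be given. For n ≥ 1, |(5n - 6)/(2n + 3) − (5/2)| = |-27|/(2(2n + 3)) = 27/(2(2n + 3)).
Since 2n + 3 ≥ 2n for n ≥ 1, this is ≤ 27/(2·2n) = (27/4)/n.
So |(5n - 6)/(2n + 3) − (5/2)| < ε whenever n > (27/4)/ε.
Take N_0 = (27/4)/ε. If n > N_0 then |(5n - 6)/(2n + 3) − (5/2)| ≤ (27/4)/n < ε.

N_0 = (27/4)/ε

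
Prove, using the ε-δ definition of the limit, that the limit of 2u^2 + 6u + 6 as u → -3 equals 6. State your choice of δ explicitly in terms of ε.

Fix ε > 0. We want δ > 0 such that 0 < |u + 3| < δ implies |(2u^2 + 6u + 6) − 6| < ε.
(2u^2 + 6u + 6) − 6 = 2u^2 + 6u = (u + 3)(2u).
So |(2u^2 + 6u + 6) − 6| = |u + 3|·|2u|.
Require δ ≤ 1. Then |u + 3| < 1 gives |u| < 4, and by the triangle inequality |2u| ≤ 2·4 = 8.
Hence |(2u^2 + 6u + 6) − 6| ≤ 8|u + 3| < ε provided |u + 3| < ε/8.
Take δ = min(1, ε/8). Then 0 < |u + 3| < δ gives both |u + 3| < 1 and |u + 3| < ε/8, so |(2u^2 + 6u + 6) − 6| < ε.

δ = min(1, ε/8)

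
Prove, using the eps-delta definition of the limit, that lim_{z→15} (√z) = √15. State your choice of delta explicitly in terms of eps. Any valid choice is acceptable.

delta = min(15, √15·eps)

Let eps > 0 be given. We want delta > 0 such that 0 < |z − 15| < delta implies |√z − √15| < eps.
Rationalise: √z − √15 = (z − 15)/(√z + √15), so |√z − √15| = |z − 15|/(√z + √15).
Restrict delta ≤ 15 so that |z − 15| < 15 forces z > 0, and then √z + √15 > √15.
Hence |√z − √15| < |z − 15|/√15, which is < eps once |z − 15| < √15·eps.
Take delta = min(15, √15·eps). If 0 < |z − 15| < delta then z > 0 and |√z − √15| < |z − 15|/√15 < eps.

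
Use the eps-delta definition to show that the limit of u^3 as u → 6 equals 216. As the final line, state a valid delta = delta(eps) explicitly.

Let eps > 0 be given. We seek delta > 0 with 0 < |u − 6| < delta ⇒ |u^3 − 216| < eps.
Factor: u^3 − 216 = (u − 6)(u^2 + 6u + 36), so |u^3 − 216| = |u − 6|·|u^2 + 6u + 36|.
Impose delta ≤ 1 so that |u| < 7; then |u^2 + 6u + 36| ≤ 127.
Hence |u^3 − 216| ≤ 127|u − 6|, which is < eps once |u − 6| < eps/127.
Take delta = min(1, eps/127). If 0 < |u − 6| < delta then both bounds hold and |u^3 − 216| ≤ 127|u − 6| < 127·(eps/127) = eps.

delta = min(1, eps/127)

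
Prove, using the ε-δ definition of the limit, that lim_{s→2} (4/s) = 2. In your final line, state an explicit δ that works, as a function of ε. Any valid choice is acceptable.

δ = min(1, (1/2)ε)

Let ε > 0 be given. We seek δ > 0 such that 0 < |s − 2| < δ implies |4/s − 2| < ε.
|4/s − 2| = 4·|2 − s|/(2·|s|) = 4|s − 2|/(2|s|).
Require δ ≤ 1 so that |s| > 2 − 1 = 1, hence 2|s| > 2.
Then |4/s − 2| < 4|s − 2|/2, which is < ε when |s − 2| < (1/2)ε.
Take δ = min(1, (1/2)ε). Then 0 < |s − 2| < δ gives both |s − 2| < 1 and |s − 2| < (1/2)ε, so |4/s − 2| < ε.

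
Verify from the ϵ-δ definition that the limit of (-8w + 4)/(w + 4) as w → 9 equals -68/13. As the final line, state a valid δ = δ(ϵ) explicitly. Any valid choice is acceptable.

δ = min(13/2, (169/72)ϵ)

Let ϵ > 0 be given. We want δ > 0 with 0 < |w − 9| < δ ⇒ |(-8w + 4)/(w + 4) + 68/13| < ϵ.
Combining over a common denominator, (-8w + 4)/(w + 4) + 68/13 = [(-8w + 4)·13 − (-68)·(w + 4)] / [13·(w + 4)] = -36(w − 9) / (13(w + 4)).
So |(-8w + 4)/(w + 4) + 68/13| = 36|w − 9| / (13·|w + 4|).
Require δ ≤ 13/2, so |w + 4| ≥ |13| − |w − 9| > 13 − 13/2 = 13/2.
Hence |(-8w + 4)/(w + 4) + 68/13| < 36|w − 9|/(13·(13/2)) = (72/169)|w − 9|, which is < ϵ once |w − 9| < (169/72)ϵ.
Take δ = min(13/2, (169/72)ϵ). Then 0 < |w − 9| < δ forces both bounds, so |(-8w + 4)/(w + 4) + 68/13| < ϵ.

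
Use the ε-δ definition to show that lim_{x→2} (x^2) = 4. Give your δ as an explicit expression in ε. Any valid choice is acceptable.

δ = min(2, ε/6)

Let ε > 0. We seek δ > 0 with 0 < |x − 2| < δ ⇒ |x^2 − 4| < ε.
Factor: x^2 − 4 = (x − 2)(x + 2), so |x^2 − 4| = |x − 2|·|x + 2|.
Restrict δ ≤ 2. Then |x − 2| < 2 gives |x| < 4, so by the triangle inequality |x + 2| ≤ 4 + 2 = 6.
Hence |x^2 − 4| ≤ 6|x − 2|, which is < ε once |x − 2| < ε/6.
Take δ = min(2, ε/6). If 0 < |x − 2| < δ then both bounds hold and |x^2 − 4| ≤ 6|x − 2| < 6·(ε/6) = ε.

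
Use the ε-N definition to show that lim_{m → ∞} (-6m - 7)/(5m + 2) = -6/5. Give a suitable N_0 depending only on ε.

N_0 = (23/25)/ε

Suppose ε > 0. For m ≥ 1, |(-6m - 7)/(5m + 2) + 6/5| = |-23|/(5(5m + 2)) = 23/(5(5m + 2)).
Since 5m + 2 ≥ 5m for m ≥ 1, this is ≤ 23/(5·5m) = (23/25)/m.
So |(-6m - 7)/(5m + 2) + 6/5| < ε whenever m > (23/25)/ε.
Take N_0 = (23/25)/ε. If m > N_0 then |(-6m - 7)/(5m + 2) + 6/5| ≤ (23/25)/m < ε.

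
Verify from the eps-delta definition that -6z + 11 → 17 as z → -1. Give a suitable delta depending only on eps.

Let eps > 0 be given. We need delta > 0 so that 0 < |z + 1| < delta implies |(-6z + 11) − 17| < eps.
Since (-6z + 11) − 17 = -6(z + 1), we have |(-6z + 11) − 17| = 6|z + 1|.
Thus it suffices that |z + 1| < eps/6.
Choosing delta = eps/6 gives |(-6z + 11) − 17| = 6|z + 1| < eps whenever |z + 1| < delta.

delta = eps/6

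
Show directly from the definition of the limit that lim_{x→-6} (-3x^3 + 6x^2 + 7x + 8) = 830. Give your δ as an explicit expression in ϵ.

δ = min(2, ϵ/521)

Fix ϵ > 0. We want δ > 0 such that 0 < |x + 6| < δ implies |(-3x^3 + 6x^2 + 7x + 8) − 830| < ϵ.
(-3x^3 + 6x^2 + 7x + 8) − 830 = -3x^3 + 6x^2 + 7x - 822 = (x + 6)(-3x^2 + 24x - 137).
So |(-3x^3 + 6x^2 + 7x + 8) − 830| = |x + 6|·|-3x^2 + 24x - 137|.
Require δ ≤ 2. Then |x + 6| < 2 gives |x| < 8, and by the triangle inequality |-3x^2 + 24x - 137| ≤ 3·8^2 + 24·8 + 137 = 521.
Hence |(-3x^3 + 6x^2 + 7x + 8) − 830| ≤ 521|x + 6| < ϵ provided |x + 6| < ϵ/521.
Take δ = min(2, ϵ/521). Then 0 < |x + 6| < δ gives both |x + 6| < 2 and |x + 6| < ϵ/521, so |(-3x^3 + 6x^2 + 7x + 8) − 830| < ϵ.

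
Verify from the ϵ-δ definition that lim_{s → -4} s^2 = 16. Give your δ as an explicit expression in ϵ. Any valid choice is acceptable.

Let ϵ > 0. We seek δ > 0 with 0 < |s + 4| < δ ⇒ |s^2 − 16| < ϵ.
Factor: s^2 − 16 = (s + 4)(s - 4), so |s^2 − 16| = |s + 4|·|s - 4|.
Restrict δ ≤ 1. Then |s + 4| < 1 gives |s| < 5, so by the triangle inequality |s - 4| ≤ 5 + 4 = 9.
Hence |s^2 − 16| ≤ 9|s + 4|, which is < ϵ once |s + 4| < ϵ/9.
Take δ = min(1, ϵ/9). If 0 < |s + 4| < δ then both bounds hold and |s^2 − 16| ≤ 9|s + 4| < 9·(ϵ/9) = ϵ.

δ = min(1, ϵ/9)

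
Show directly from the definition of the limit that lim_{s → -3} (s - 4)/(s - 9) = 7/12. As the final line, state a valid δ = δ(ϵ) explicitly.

δ = min(6, (72/5)ϵ)

Suppose ϵ > 0. We want δ > 0 with 0 < |s + 3| < δ ⇒ |(s - 4)/(s - 9) − (7/12)| < ϵ.
Combining over a common denominator, (s - 4)/(s - 9) − (7/12) = [(s - 4)·(-12) − (-7)·(s - 9)] / [(-12)·(s - 9)] = -5(s + 3) / ((-12)(s - 9)).
So |(s - 4)/(s - 9) − (7/12)| = 5|s + 3| / (12·|s − 9|).
Restrict δ ≤ 6. Then |s + 3| < 6 gives |s − 9| = |(s + 3) + (-12)| ≥ 12 − 6 = 6.
Hence |(s - 4)/(s - 9) − (7/12)| < 5|s + 3|/(12·6) = (5/72)|s + 3|, which is < ϵ once |s + 3| < (72/5)ϵ.
Take δ = min(6, (72/5)ϵ). Then 0 < |s + 3| < δ forces both bounds, so |(s - 4)/(s - 9) − (7/12)| < ϵ.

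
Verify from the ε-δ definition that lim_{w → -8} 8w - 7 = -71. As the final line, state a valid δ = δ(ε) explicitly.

Suppose ε > 0. We need δ > 0 so that 0 < |w + 8| < δ implies |(8w - 7) + 71| < ε.
Since (8w - 7) + 71 = 8(w + 8), we have |(8w - 7) + 71| = 8|w + 8|.
Thus it suffices that |w + 8| < ε/8.
Take δ = ε/8. If 0 < |w + 8| < δ then |(8w - 7) + 71| = 8|w + 8| < 8·(ε/8) = ε.

δ = ε/8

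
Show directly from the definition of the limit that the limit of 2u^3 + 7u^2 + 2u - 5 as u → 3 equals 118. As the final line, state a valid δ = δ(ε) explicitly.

Let ε > 0. We want δ > 0 such that 0 < |u − 3| < δ implies |(2u^3 + 7u^2 + 2u - 5) − 118| < ε.
(2u^3 + 7u^2 + 2u - 5) − 118 = 2u^3 + 7u^2 + 2u - 123 = (u − 3)(2u^2 + 13u + 41).
So |(2u^3 + 7u^2 + 2u - 5) − 118| = |u − 3|·|2u^2 + 13u + 41|.
Require δ ≤ 1. Then |u − 3| < 1 gives |u| < 4, and by the triangle inequality |2u^2 + 13u + 41| ≤ 2·4^2 + 13·4 + 41 = 125.
Hence |(2u^3 + 7u^2 + 2u - 5) − 118| ≤ 125|u − 3| < ε provided |u − 3| < ε/125.
Take δ = min(1, ε/125). Then 0 < |u − 3| < δ gives both |u − 3| < 1 and |u − 3| < ε/125, so |(2u^3 + 7u^2 + 2u - 5) − 118| < ε.

δ = min(1, ε/125)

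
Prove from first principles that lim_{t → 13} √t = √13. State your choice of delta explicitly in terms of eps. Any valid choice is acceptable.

Suppose eps > 0. We want delta > 0 such that 0 < |t − 13| < delta implies |√t − √13| < eps.
Multiplying by the conjugate, |√t − √13| = |t − 13|/(√t + √13).
Restrict delta ≤ 13 so that |t − 13| < 13 forces t > 0, and then √t + √13 > √13.
Hence |√t − √13| < |t − 13|/√13, which is < eps once |t − 13| < √13·eps.
Take delta = min(13, √13·eps). If 0 < |t − 13| < delta then t > 0 and |√t − √13| < |t − 13|/√13 < eps.

delta = min(13, √13·eps)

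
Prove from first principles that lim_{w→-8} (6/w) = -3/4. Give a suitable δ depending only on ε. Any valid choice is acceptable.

Suppose ε > 0. We seek δ > 0 such that 0 < |w + 8| < δ implies |6/w + 3/4| < ε.
|6/w + 3/4| = 6·|-8 − w|/(8·|w|) = 6|w + 8|/(8|w|).
Require δ ≤ 4 so that |w| > 8 − 4 = 4, hence 8|w| > 32.
Then |6/w + 3/4| < 6|w + 8|/32, which is < ε when |w + 8| < (16/3)ε.
Take δ = min(4, (16/3)ε). Then 0 < |w + 8| < δ gives both |w + 8| < 4 and |w + 8| < (16/3)ε, so |6/w + 3/4| < ε.

δ = min(4, (16/3)ε)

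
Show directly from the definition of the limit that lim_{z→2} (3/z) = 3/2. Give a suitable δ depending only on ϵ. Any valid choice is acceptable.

Let ϵ > 0. We seek δ > 0 such that 0 < |z − 2| < δ implies |3/z − (3/2)| < ϵ.
|3/z − (3/2)| = 3·|2 − z|/(2·|z|) = 3|z − 2|/(2|z|).
Restrict δ ≤ 1. Then |z − 2| < 1 gives |z| > 1, so 2|z| > 2.
Then |3/z − (3/2)| < 3|z − 2|/2, which is < ϵ when |z − 2| < (2/3)ϵ.
Take δ = min(1, (2/3)ϵ). Then 0 < |z − 2| < δ gives both |z − 2| < 1 and |z − 2| < (2/3)ϵ, so |3/z − (3/2)| < ϵ.

δ = min(1, (2/3)ϵ)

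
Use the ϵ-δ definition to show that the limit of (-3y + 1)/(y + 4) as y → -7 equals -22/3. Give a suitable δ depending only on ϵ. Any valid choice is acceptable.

δ = min(3/2, (9/26)ϵ)

Let ϵ > 0 be given. We want δ > 0 with 0 < |y + 7| < δ ⇒ |(-3y + 1)/(y + 4) + 22/3| < ϵ.
Combining over a common denominator, (-3y + 1)/(y + 4) + 22/3 = [(-3y + 1)·(-3) − 22·(y + 4)] / [(-3)·(y + 4)] = -13(y + 7) / ((-3)(y + 4)).
So |(-3y + 1)/(y + 4) + 22/3| = 13|y + 7| / (3·|y + 4|).
Restrict δ ≤ 3/2. Then |y + 7| < 3/2 gives |y + 4| = |(y + 7) + (-3)| ≥ 3 − 3/2 = 3/2.
Hence |(-3y + 1)/(y + 4) + 22/3| < 13|y + 7|/(3·(3/2)) = (26/9)|y + 7|, which is < ϵ once |y + 7| < (9/26)ϵ.
Take δ = min(3/2, (9/26)ϵ). Then 0 < |y + 7| < δ forces both bounds, so |(-3y + 1)/(y + 4) + 22/3| < ϵ.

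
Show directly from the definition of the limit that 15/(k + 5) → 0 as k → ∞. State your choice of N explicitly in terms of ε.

Let ε > 0. For k ≥ 1, |15/(k + 5) − 0| = 15/(k + 5) ≤ 15/k.
We need 15/k < ε, i.e. k > 15/ε.
Take N = 15/ε. If k > N then |15/(k + 5)| ≤ 15/k < ε.

N = 15/ε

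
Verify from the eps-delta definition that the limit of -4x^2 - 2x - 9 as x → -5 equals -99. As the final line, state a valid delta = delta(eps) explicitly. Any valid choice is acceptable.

delta = min(1, eps/42)

Fix eps > 0. We want delta > 0 such that 0 < |x + 5| < delta implies |(-4x^2 - 2x - 9) + 99| < eps.
(-4x^2 - 2x - 9) + 99 = -4x^2 - 2x + 90 = (x + 5)(-4x + 18).
So |(-4x^2 - 2x - 9) + 99| = |x + 5|·|-4x + 18|.
Require delta ≤ 1. Then |x + 5| < 1 gives |x| < 6, and by the triangle inequality |-4x + 18| ≤ 4·6 + 18 = 42.
Hence |(-4x^2 - 2x - 9) + 99| ≤ 42|x + 5| < eps provided |x + 5| < eps/42.
Take delta = min(1, eps/42). Then 0 < |x + 5| < delta gives both |x + 5| < 1 and |x + 5| < eps/42, so |(-4x^2 - 2x - 9) + 99| < eps.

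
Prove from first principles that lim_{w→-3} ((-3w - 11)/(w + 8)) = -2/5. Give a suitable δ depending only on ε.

δ = min(5/2, (25/26)ε)

Fix ε > 0. We want δ > 0 with 0 < |w + 3| < δ ⇒ |(-3w - 11)/(w + 8) + 2/5| < ε.
Combining over a common denominator, (-3w - 11)/(w + 8) + 2/5 = [(-3w - 11)·5 − (-2)·(w + 8)] / [5·(w + 8)] = -13(w + 3) / (5(w + 8)).
So |(-3w - 11)/(w + 8) + 2/5| = 13|w + 3| / (5·|w + 8|).
Restrict δ ≤ 5/2. Then |w + 3| < 5/2 gives |w + 8| = |(w + 3) + 5| ≥ 5 − 5/2 = 5/2.
Hence |(-3w - 11)/(w + 8) + 2/5| < 13|w + 3|/(5·(5/2)) = (26/25)|w + 3|, which is < ε once |w + 3| < (25/26)ε.
Take δ = min(5/2, (25/26)ε). Then 0 < |w + 3| < δ forces both bounds, so |(-3w - 11)/(w + 8) + 2/5| < ε.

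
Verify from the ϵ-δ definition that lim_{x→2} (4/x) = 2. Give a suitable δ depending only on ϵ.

Suppose ϵ > 0. We seek δ > 0 such that 0 < |x − 2| < δ implies |4/x − 2| < ϵ.
|4/x − 2| = 4·|2 − x|/(2·|x|) = 4|x − 2|/(2|x|).
Restrict δ ≤ 1. Then |x − 2| < 1 gives |x| > 1, so 2|x| > 2.
Then |4/x − 2| < 4|x − 2|/2, which is < ϵ when |x − 2| < (1/2)ϵ.
Take δ = min(1, (1/2)ϵ). Then 0 < |x − 2| < δ gives both |x − 2| < 1 and |x − 2| < (1/2)ϵ, so |4/x − 2| < ϵ.

δ = min(1, (1/2)ϵ)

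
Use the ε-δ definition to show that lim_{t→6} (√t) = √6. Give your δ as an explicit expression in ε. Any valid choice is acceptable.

δ = min(6, √6·ε)

Let ε > 0 be given. We want δ > 0 such that 0 < |t − 6| < δ implies |√t − √6| < ε.
Multiplying by the conjugate, |√t − √6| = |t − 6|/(√t + √6).
Restrict δ ≤ 6 so that |t − 6| < 6 forces t > 0, and then √t + √6 > √6.
Hence |√t − √6| < |t − 6|/√6, which is < ε once |t − 6| < √6·ε.
Take δ = min(6, √6·ε). If 0 < |t − 6| < δ then t > 0 and |√t − √6| < |t − 6|/√6 < ε.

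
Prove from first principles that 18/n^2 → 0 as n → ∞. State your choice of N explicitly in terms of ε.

N = (18/ε)^{1/2}

Suppose ε > 0. For n ≥ 1, |18/n^2 − 0| = 18/n^2.
18/n^2 < ε ⇔ n^2 > 18/ε ⇔ n > (18/ε)^{1/2}.
Take N = (18/ε)^{1/2}. Then n > N implies 18/n^2 < ε.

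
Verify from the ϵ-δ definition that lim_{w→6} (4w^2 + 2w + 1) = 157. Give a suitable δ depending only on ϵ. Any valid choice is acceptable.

Let ϵ > 0 be given. We want δ > 0 such that 0 < |w − 6| < δ implies |(4w^2 + 2w + 1) − 157| < ϵ.
(4w^2 + 2w + 1) − 157 = 4w^2 + 2w - 156 = (w − 6)(4w + 26).
So |(4w^2 + 2w + 1) − 157| = |w − 6|·|4w + 26|.
Require δ ≤ 1. Then |w − 6| < 1 gives |w| < 7, and by the triangle inequality |4w + 26| ≤ 4·7 + 26 = 54.
Hence |(4w^2 + 2w + 1) − 157| ≤ 54|w − 6| < ϵ provided |w − 6| < ϵ/54.
Choosing δ = min(1, ϵ/54) ensures both conditions, hence |(4w^2 + 2w + 1) − 157| < ϵ.

δ = min(1, ϵ/54)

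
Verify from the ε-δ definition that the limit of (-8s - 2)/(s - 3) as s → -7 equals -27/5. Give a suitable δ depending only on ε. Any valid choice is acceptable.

δ = min(5, (25/13)ε)

Let ε > 0. We want δ > 0 with 0 < |s + 7| < δ ⇒ |(-8s - 2)/(s - 3) + 27/5| < ε.
Combining over a common denominator, (-8s - 2)/(s - 3) + 27/5 = [(-8s - 2)·(-10) − 54·(s - 3)] / [(-10)·(s - 3)] = 26(s + 7) / ((-10)(s - 3)).
So |(-8s - 2)/(s - 3) + 27/5| = 26|s + 7| / (10·|s − 3|).
Require δ ≤ 5, so |s − 3| ≥ |-10| − |s + 7| > 10 − 5 = 5.
Hence |(-8s - 2)/(s - 3) + 27/5| < 26|s + 7|/(10·5) = (13/25)|s + 7|, which is < ε once |s + 7| < (25/13)ε.
Take δ = min(5, (25/13)ε). Then 0 < |s + 7| < δ forces both bounds, so |(-8s - 2)/(s - 3) + 27/5| < ε.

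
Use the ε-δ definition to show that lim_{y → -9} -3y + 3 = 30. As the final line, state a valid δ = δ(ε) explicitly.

Let ε > 0. We need δ > 0 so that 0 < |y + 9| < δ implies |(-3y + 3) − 30| < ε.
Since (-3y + 3) − 30 = -3(y + 9), we have |(-3y + 3) − 30| = 3|y + 9|.
So 3|y + 9| < ε exactly when |y + 9| < ε/3.
Choosing δ = ε/3 gives |(-3y + 3) − 30| = 3|y + 9| < ε whenever |y + 9| < δ.

δ = ε/3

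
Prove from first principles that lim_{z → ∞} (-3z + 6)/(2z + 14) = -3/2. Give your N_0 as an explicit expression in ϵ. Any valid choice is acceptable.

Let ϵ > 0. We seek N_0 > 0 such that z > N_0 implies |(-3z + 6)/(2z + 14) + 3/2| < ϵ.
(-3z + 6)/(2z + 14) + 3/2 = (2(-3z + 6) − (-3)(2z + 14)) / (2(2z + 14)) = 54/(2(2z + 14)).
For z > 0 we have 2z + 14 > 2z, so |(-3z + 6)/(2z + 14) + 3/2| = 54/(2(2z + 14)) < 54/(2·2z) = (27/2)/z.
Thus |(-3z + 6)/(2z + 14) + 3/2| < ϵ whenever z > (27/2)/ϵ.
Take N_0 = (27/2)/ϵ. If z > N_0 then |(-3z + 6)/(2z + 14) + 3/2| < (27/2)/z < ϵ.

N_0 = (27/2)/ϵ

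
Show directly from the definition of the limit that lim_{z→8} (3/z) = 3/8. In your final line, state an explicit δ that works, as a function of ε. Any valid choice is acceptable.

Fix ε > 0. We seek δ > 0 such that 0 < |z − 8| < δ implies |3/z − (3/8)| < ε.
|3/z − (3/8)| = 3·|8 − z|/(8·|z|) = 3|z − 8|/(8|z|).
Require δ ≤ 4 so that |z| > 8 − 4 = 4, hence 8|z| > 32.
Then |3/z − (3/8)| < 3|z − 8|/32, which is < ε when |z − 8| < (32/3)ε.
Take δ = min(4, (32/3)ε). Then 0 < |z − 8| < δ gives both |z − 8| < 4 and |z − 8| < (32/3)ε, so |3/z − (3/8)| < ε.

δ = min(4, (32/3)ε)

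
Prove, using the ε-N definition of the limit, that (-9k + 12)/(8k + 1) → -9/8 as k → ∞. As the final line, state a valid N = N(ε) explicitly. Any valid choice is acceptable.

Let ε > 0 be given. For k ≥ 1, |(-9k + 12)/(8k + 1) + 9/8| = |105|/(8(8k + 1)) = 105/(8(8k + 1)).
Since 8k + 1 ≥ 8k for k ≥ 1, this is ≤ 105/(8·8k) = (105/64)/k.
So |(-9k + 12)/(8k + 1) + 9/8| < ε whenever k > (105/64)/ε.
Take N = (105/64)/ε. If k > N then |(-9k + 12)/(8k + 1) + 9/8| ≤ (105/64)/k < ε.

N = (105/64)/ε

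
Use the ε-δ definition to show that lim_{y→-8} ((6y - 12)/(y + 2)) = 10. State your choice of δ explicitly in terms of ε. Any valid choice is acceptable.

Fix ε > 0. We want δ > 0 with 0 < |y + 8| < δ ⇒ |(6y - 12)/(y + 2) − 10| < ε.
Combining over a common denominator, (6y - 12)/(y + 2) − 10 = [(6y - 12)·(-6) − (-60)·(y + 2)] / [(-6)·(y + 2)] = 24(y + 8) / ((-6)(y + 2)).
So |(6y - 12)/(y + 2) − 10| = 24|y + 8| / (6·|y + 2|).
Require δ ≤ 3, so |y + 2| ≥ |-6| − |y + 8| > 6 − 3 = 3.
Hence |(6y - 12)/(y + 2) − 10| < 24|y + 8|/(6·3) = (4/3)|y + 8|, which is < ε once |y + 8| < (3/4)ε.
Take δ = min(3, (3/4)ε). Then 0 < |y + 8| < δ forces both bounds, so |(6y - 12)/(y + 2) − 10| < ε.

δ = min(3, (3/4)ε)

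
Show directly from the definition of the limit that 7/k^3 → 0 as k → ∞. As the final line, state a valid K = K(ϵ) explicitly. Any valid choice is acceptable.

K = (7/ϵ)^{1/3}

Let ϵ > 0 be given. For k ≥ 1, |7/k^3 − 0| = 7/k^3.
7/k^3 < ϵ ⇔ k^3 > 7/ϵ ⇔ k > (7/ϵ)^{1/3}.
Take K = (7/ϵ)^{1/3}. Then k > K implies 7/k^3 < ϵ.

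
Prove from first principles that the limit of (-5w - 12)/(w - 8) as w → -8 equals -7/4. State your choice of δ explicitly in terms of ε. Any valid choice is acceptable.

δ = min(8, (32/13)ε)

Let ε > 0. We want δ > 0 with 0 < |w + 8| < δ ⇒ |(-5w - 12)/(w - 8) + 7/4| < ε.
Combining over a common denominator, (-5w - 12)/(w - 8) + 7/4 = [(-5w - 12)·(-16) − 28·(w - 8)] / [(-16)·(w - 8)] = 52(w + 8) / ((-16)(w - 8)).
So |(-5w - 12)/(w - 8) + 7/4| = 52|w + 8| / (16·|w − 8|).
Require δ ≤ 8, so |w − 8| ≥ |-16| − |w + 8| > 16 − 8 = 8.
Hence |(-5w - 12)/(w - 8) + 7/4| < 52|w + 8|/(16·8) = (13/32)|w + 8|, which is < ε once |w + 8| < (32/13)ε.
Take δ = min(8, (32/13)ε). Then 0 < |w + 8| < δ forces both bounds, so |(-5w - 12)/(w - 8) + 7/4| < ε.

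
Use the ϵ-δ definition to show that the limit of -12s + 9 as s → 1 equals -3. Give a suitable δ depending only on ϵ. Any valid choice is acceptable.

Fix ϵ > 0. We need δ > 0 so that 0 < |s − 1| < δ implies |(-12s + 9) + 3| < ϵ.
|(-12s + 9) + 3| = |-12s + 12| = 12|s − 1|.
So 12|s − 1| < ϵ exactly when |s − 1| < ϵ/12.
Take δ = ϵ/12. If 0 < |s − 1| < δ then |(-12s + 9) + 3| = 12|s − 1| < 12·(ϵ/12) = ϵ.

δ = ϵ/12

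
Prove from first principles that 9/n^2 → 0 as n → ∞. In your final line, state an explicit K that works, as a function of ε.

Let ε > 0. For n ≥ 1, |9/n^2 − 0| = 9/n^2.
9/n^2 < ε ⇔ n^2 > 9/ε ⇔ n > (9/ε)^{1/2}.
Take K = (9/ε)^{1/2}. Then n > K implies 9/n^2 < ε.

K = (9/ε)^{1/2}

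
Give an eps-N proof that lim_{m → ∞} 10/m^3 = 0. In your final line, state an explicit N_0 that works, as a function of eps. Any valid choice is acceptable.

N_0 = (10/eps)^{1/3}

Suppose eps > 0. For m ≥ 1, |10/m^3 − 0| = 10/m^3.
10/m^3 < eps ⇔ m^3 > 10/eps ⇔ m > (10/eps)^{1/3}.
Take N_0 = (10/eps)^{1/3}. Then m > N_0 implies 10/m^3 < eps.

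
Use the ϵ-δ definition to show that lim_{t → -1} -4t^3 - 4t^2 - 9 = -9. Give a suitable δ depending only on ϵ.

δ = min(1, ϵ/16)

Let ϵ > 0. We want δ > 0 such that 0 < |t + 1| < δ implies |(-4t^3 - 4t^2 - 9) + 9| < ϵ.
(-4t^3 - 4t^2 - 9) + 9 = -4t^3 - 4t^2 = (t + 1)(-4t^2).
So |(-4t^3 - 4t^2 - 9) + 9| = |t + 1|·|-4t^2|.
Assume first that |t + 1| < 1, so |t| < 2. Then |-4t^2| ≤ 4·2^2 = 16.
Hence |(-4t^3 - 4t^2 - 9) + 9| ≤ 16|t + 1| < ϵ provided |t + 1| < ϵ/16.
Take δ = min(1, ϵ/16). Then 0 < |t + 1| < δ gives both |t + 1| < 1 and |t + 1| < ϵ/16, so |(-4t^3 - 4t^2 - 9) + 9| < ϵ.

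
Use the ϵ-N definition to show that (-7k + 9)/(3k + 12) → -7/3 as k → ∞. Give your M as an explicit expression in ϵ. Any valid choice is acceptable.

M = (37/3)/ϵ

Let ϵ > 0 be given. For k ≥ 1, |(-7k + 9)/(3k + 12) + 7/3| = |111|/(3(3k + 12)) = 111/(3(3k + 12)).
Since 3k + 12 ≥ 3k for k ≥ 1, this is ≤ 111/(3·3k) = (37/3)/k.
So |(-7k + 9)/(3k + 12) + 7/3| < ϵ whenever k > (37/3)/ϵ.
Take M = (37/3)/ϵ. If k > M then |(-7k + 9)/(3k + 12) + 7/3| ≤ (37/3)/k < ϵ.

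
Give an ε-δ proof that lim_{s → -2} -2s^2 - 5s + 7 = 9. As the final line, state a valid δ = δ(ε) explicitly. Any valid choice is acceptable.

Fix ε > 0. We want δ > 0 such that 0 < |s + 2| < δ implies |(-2s^2 - 5s + 7) − 9| < ε.
(-2s^2 - 5s + 7) − 9 = -2s^2 - 5s - 2 = (s + 2)(-2s - 1).
So |(-2s^2 - 5s + 7) − 9| = |s + 2|·|-2s - 1|.
Require δ ≤ 2. Then |s + 2| < 2 gives |s| < 4, and by the triangle inequality |-2s - 1| ≤ 2·4 + 1 = 9.
Hence |(-2s^2 - 5s + 7) − 9| ≤ 9|s + 2| < ε provided |s + 2| < ε/9.
Take δ = min(2, ε/9). Then 0 < |s + 2| < δ gives both |s + 2| < 2 and |s + 2| < ε/9, so |(-2s^2 - 5s + 7) − 9| < ε.

δ = min(2, ε/9)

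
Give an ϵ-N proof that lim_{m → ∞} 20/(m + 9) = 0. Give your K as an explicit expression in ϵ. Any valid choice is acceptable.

Let ϵ > 0. For m ≥ 1, |20/(m + 9) − 0| = 20/(m + 9) ≤ 20/m.
We need 20/m < ϵ, i.e. m > 20/ϵ.
Take K = 20/ϵ. If m > K then |20/(m + 9)| ≤ 20/m < ϵ.

K = 20/ϵ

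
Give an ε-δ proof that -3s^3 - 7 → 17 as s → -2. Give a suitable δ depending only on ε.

δ = min(1, ε/57)

Let ε > 0. We want δ > 0 such that 0 < |s + 2| < δ implies |(-3s^3 - 7) − 17| < ε.
(-3s^3 - 7) − 17 = -3s^3 - 24 = (s + 2)(-3s^2 + 6s - 12).
So |(-3s^3 - 7) − 17| = |s + 2|·|-3s^2 + 6s - 12|.
Assume first that |s + 2| < 1, so |s| < 3. Then |-3s^2 + 6s - 12| ≤ 3·3^2 + 6·3 + 12 = 57.
Hence |(-3s^3 - 7) − 17| ≤ 57|s + 2| < ε provided |s + 2| < ε/57.
Take δ = min(1, ε/57). Then 0 < |s + 2| < δ gives both |s + 2| < 1 and |s + 2| < ε/57, so |(-3s^3 - 7) − 17| < ε.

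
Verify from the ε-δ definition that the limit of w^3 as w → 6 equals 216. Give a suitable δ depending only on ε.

δ = min(2, ε/148)

Let ε > 0. We seek δ > 0 with 0 < |w − 6| < δ ⇒ |w^3 − 216| < ε.
Factor: w^3 − 216 = (w − 6)(w^2 + 6w + 36), so |w^3 − 216| = |w − 6|·|w^2 + 6w + 36|.
Impose δ ≤ 2 so that |w| < 8; then |w^2 + 6w + 36| ≤ 148.
Hence |w^3 − 216| ≤ 148|w − 6|, which is < ε once |w − 6| < ε/148.
Take δ = min(2, ε/148). If 0 < |w − 6| < δ then both bounds hold and |w^3 − 216| ≤ 148|w − 6| < 148·(ε/148) = ε.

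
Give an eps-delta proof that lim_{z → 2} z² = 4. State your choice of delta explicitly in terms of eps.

delta = min(2, eps/6)

Let eps > 0. We seek delta > 0 with 0 < |z − 2| < delta ⇒ |z² − 4| < eps.
Factor: z² − 4 = (z − 2)(z + 2), so |z² − 4| = |z − 2|·|z + 2|.
Impose delta ≤ 2 so that |z| < 4; then |z + 2| ≤ 6.
Hence |z² − 4| ≤ 6|z − 2|, which is < eps once |z − 2| < eps/6.
Take delta = min(2, eps/6). If 0 < |z − 2| < delta then both bounds hold and |z² − 4| ≤ 6|z − 2| < 6·(eps/6) = eps.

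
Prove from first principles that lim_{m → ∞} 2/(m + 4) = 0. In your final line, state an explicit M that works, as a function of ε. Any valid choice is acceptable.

Fix ε > 0. For m ≥ 1, |2/(m + 4) − 0| = 2/(m + 4) ≤ 2/m.
We need 2/m < ε, i.e. m > 2/ε.
Take M = 2/ε. If m > M then |2/(m + 4)| ≤ 2/m < ε.

M = 2/ε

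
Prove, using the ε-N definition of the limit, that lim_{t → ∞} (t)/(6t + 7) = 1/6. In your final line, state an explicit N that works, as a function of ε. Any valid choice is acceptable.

N = (7/36)/ε

Fix ε > 0. We seek N > 0 such that t > N implies |(t)/(6t + 7) − (1/6)| < ε.
(t)/(6t + 7) − (1/6) = (6(t) − (6t + 7)) / (6(6t + 7)) = -7/(6(6t + 7)).
For t > 0 we have 6t + 7 > 6t, so |(t)/(6t + 7) − (1/6)| = 7/(6(6t + 7)) < 7/(6·6t) = (7/36)/t.
Thus |(t)/(6t + 7) − (1/6)| < ε whenever t > (7/36)/ε.
Take N = (7/36)/ε. If t > N then |(t)/(6t + 7) − (1/6)| < (7/36)/t < ε.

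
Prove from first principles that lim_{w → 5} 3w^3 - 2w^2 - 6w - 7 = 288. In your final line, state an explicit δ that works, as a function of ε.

δ = min(1, ε/245)

Fix ε > 0. We want δ > 0 such that 0 < |w − 5| < δ implies |(3w^3 - 2w^2 - 6w - 7) − 288| < ε.
(3w^3 - 2w^2 - 6w - 7) − 288 = 3w^3 - 2w^2 - 6w - 295 = (w − 5)(3w^2 + 13w + 59).
So |(3w^3 - 2w^2 - 6w - 7) − 288| = |w − 5|·|3w^2 + 13w + 59|.
Require δ ≤ 1. Then |w − 5| < 1 gives |w| < 6, and by the triangle inequality |3w^2 + 13w + 59| ≤ 3·6^2 + 13·6 + 59 = 245.
Hence |(3w^3 - 2w^2 - 6w - 7) − 288| ≤ 245|w − 5| < ε provided |w − 5| < ε/245.
Choosing δ = min(1, ε/245) ensures both conditions, hence |(3w^3 - 2w^2 - 6w - 7) − 288| < ε.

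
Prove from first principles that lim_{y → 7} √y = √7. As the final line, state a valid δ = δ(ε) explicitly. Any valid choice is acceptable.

δ = min(7, √7·ε)

Let ε > 0 be given. We want δ > 0 such that 0 < |y − 7| < δ implies |√y − √7| < ε.
Multiplying by the conjugate, |√y − √7| = |y − 7|/(√y + √7).
Restrict δ ≤ 7 so that |y − 7| < 7 forces y > 0, and then √y + √7 > √7.
Hence |√y − √7| < |y − 7|/√7, which is < ε once |y − 7| < √7·ε.
Take δ = min(7, √7·ε). If 0 < |y − 7| < δ then y > 0 and |√y − √7| < |y − 7|/√7 < ε.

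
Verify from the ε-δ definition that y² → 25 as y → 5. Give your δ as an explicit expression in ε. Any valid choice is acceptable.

δ = min(2, ε/12)

Suppose ε > 0. We seek δ > 0 with 0 < |y − 5| < δ ⇒ |y² − 25| < ε.
Factor: y² − 25 = (y − 5)(y + 5), so |y² − 25| = |y − 5|·|y + 5|.
Restrict δ ≤ 2. Then |y − 5| < 2 gives |y| < 7, so by the triangle inequality |y + 5| ≤ 7 + 5 = 12.
Hence |y² − 25| ≤ 12|y − 5|, which is < ε once |y − 5| < ε/12.
Take δ = min(2, ε/12). If 0 < |y − 5| < δ then both bounds hold and |y² − 25| ≤ 12|y − 5| < 12·(ε/12) = ε.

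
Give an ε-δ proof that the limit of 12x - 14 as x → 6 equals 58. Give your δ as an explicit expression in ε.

δ = ε/12

Let ε > 0. We need δ > 0 so that 0 < |x − 6| < δ implies |(12x - 14) − 58| < ε.
Since (12x - 14) − 58 = 12(x − 6), we have |(12x - 14) − 58| = 12|x − 6|.
So 12|x − 6| < ε exactly when |x − 6| < ε/12.
Take δ = ε/12. If 0 < |x − 6| < δ then |(12x - 14) − 58| = 12|x − 6| < 12·(ε/12) = ε.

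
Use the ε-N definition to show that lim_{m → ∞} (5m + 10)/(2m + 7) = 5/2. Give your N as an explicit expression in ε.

Let ε > 0. For m ≥ 1, |(5m + 10)/(2m + 7) − (5/2)| = |-15|/(2(2m + 7)) = 15/(2(2m + 7)).
Since 2m + 7 ≥ 2m for m ≥ 1, this is ≤ 15/(2·2m) = (15/4)/m.
So |(5m + 10)/(2m + 7) − (5/2)| < ε whenever m > (15/4)/ε.
Take N = (15/4)/ε. If m > N then |(5m + 10)/(2m + 7) − (5/2)| ≤ (15/4)/m < ε.

N = (15/4)/ε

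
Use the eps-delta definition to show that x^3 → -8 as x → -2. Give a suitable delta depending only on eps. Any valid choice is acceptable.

Suppose eps > 0. We seek delta > 0 with 0 < |x + 2| < delta ⇒ |x^3 + 8| < eps.
Factor: x^3 + 8 = (x + 2)(x^2 - 2x + 4), so |x^3 + 8| = |x + 2|·|x^2 - 2x + 4|.
Restrict delta ≤ 1. Then |x + 2| < 1 gives |x| < 3, so by the triangle inequality |x^2 - 2x + 4| ≤ 3^2 + 2·3 + 4 = 19.
Hence |x^3 + 8| ≤ 19|x + 2|, which is < eps once |x + 2| < eps/19.
Take delta = min(1, eps/19). If 0 < |x + 2| < delta then both bounds hold and |x^3 + 8| ≤ 19|x + 2| < 19·(eps/19) = eps.

delta = min(1, eps/19)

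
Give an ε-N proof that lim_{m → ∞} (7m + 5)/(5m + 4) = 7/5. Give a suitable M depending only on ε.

Suppose ε > 0. For m ≥ 1, |(7m + 5)/(5m + 4) − (7/5)| = |-3|/(5(5m + 4)) = 3/(5(5m + 4)).
Since 5m + 4 ≥ 5m for m ≥ 1, this is ≤ 3/(5·5m) = (3/25)/m.
So |(7m + 5)/(5m + 4) − (7/5)| < ε whenever m > (3/25)/ε.
Take M = (3/25)/ε. If m > M then |(7m + 5)/(5m + 4) − (7/5)| ≤ (3/25)/m < ε.

M = (3/25)/ε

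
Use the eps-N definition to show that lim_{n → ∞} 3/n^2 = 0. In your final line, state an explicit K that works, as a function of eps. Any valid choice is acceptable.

K = (3/eps)^{1/2}

Let eps > 0 be given. For n ≥ 1, |3/n^2 − 0| = 3/n^2.
3/n^2 < eps ⇔ n^2 > 3/eps ⇔ n > (3/eps)^{1/2}.
Take K = (3/eps)^{1/2}. Then n > K implies 3/n^2 < eps.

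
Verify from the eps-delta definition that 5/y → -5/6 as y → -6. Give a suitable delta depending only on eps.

Suppose eps > 0. We seek delta > 0 such that 0 < |y + 6| < delta implies |5/y + 5/6| < eps.
|5/y + 5/6| = 5·|-6 − y|/(6·|y|) = 5|y + 6|/(6|y|).
Restrict delta ≤ 3. Then |y + 6| < 3 gives |y| > 3, so 6|y| > 18.
Then |5/y + 5/6| < 5|y + 6|/18, which is < eps when |y + 6| < (18/5)eps.
Take delta = min(3, (18/5)eps). Then 0 < |y + 6| < delta gives both |y + 6| < 3 and |y + 6| < (18/5)eps, so |5/y + 5/6| < eps.

delta = min(3, (18/5)eps)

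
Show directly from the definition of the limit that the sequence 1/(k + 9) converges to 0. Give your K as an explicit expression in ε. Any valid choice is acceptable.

Fix ε > 0. For k ≥ 1, |1/(k + 9) − 0| = 1/(k + 9) ≤ 1/k.
We need 1/k < ε, i.e. k > 1/ε.
Take K = 1/ε. If k > K then |1/(k + 9)| ≤ 1/k < ε.

K = 1/ε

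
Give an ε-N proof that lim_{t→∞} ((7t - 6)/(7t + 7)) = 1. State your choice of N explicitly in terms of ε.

N = (13/7)/ε

Let ε > 0. We seek N > 0 such that t > N implies |(7t - 6)/(7t + 7) − 1| < ε.
(7t - 6)/(7t + 7) − 1 = (7(7t - 6) − 7(7t + 7)) / (7(7t + 7)) = -91/(7(7t + 7)).
For t > 0 we have 7t + 7 > 7t, so |(7t - 6)/(7t + 7) − 1| = 91/(7(7t + 7)) < 91/(7·7t) = (13/7)/t.
Thus |(7t - 6)/(7t + 7) − 1| < ε whenever t > (13/7)/ε.
Take N = (13/7)/ε. If t > N then |(7t - 6)/(7t + 7) − 1| < (13/7)/t < ε.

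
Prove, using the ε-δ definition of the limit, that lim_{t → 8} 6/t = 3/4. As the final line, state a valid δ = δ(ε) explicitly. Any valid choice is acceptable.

Let ε > 0 be given. We seek δ > 0 such that 0 < |t − 8| < δ implies |6/t − (3/4)| < ε.
|6/t − (3/4)| = 6·|8 − t|/(8·|t|) = 6|t − 8|/(8|t|).
Require δ ≤ 4 so that |t| > 8 − 4 = 4, hence 8|t| > 32.
Then |6/t − (3/4)| < 6|t − 8|/32, which is < ε when |t − 8| < (16/3)ε.
Take δ = min(4, (16/3)ε). Then 0 < |t − 8| < δ gives both |t − 8| < 4 and |t − 8| < (16/3)ε, so |6/t − (3/4)| < ε.

δ = min(4, (16/3)ε)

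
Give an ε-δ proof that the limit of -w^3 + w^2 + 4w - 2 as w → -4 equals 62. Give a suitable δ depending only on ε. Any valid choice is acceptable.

δ = min(2, ε/82)

Let ε > 0 be given. We want δ > 0 such that 0 < |w + 4| < δ implies |(-w^3 + w^2 + 4w - 2) − 62| < ε.
(-w^3 + w^2 + 4w - 2) − 62 = -w^3 + w^2 + 4w - 64 = (w + 4)(-w^2 + 5w - 16).
So |(-w^3 + w^2 + 4w - 2) − 62| = |w + 4|·|-w^2 + 5w - 16|.
Require δ ≤ 2. Then |w + 4| < 2 gives |w| < 6, and by the triangle inequality |-w^2 + 5w - 16| ≤ 6^2 + 5·6 + 16 = 82.
Hence |(-w^3 + w^2 + 4w - 2) − 62| ≤ 82|w + 4| < ε provided |w + 4| < ε/82.
Take δ = min(2, ε/82). Then 0 < |w + 4| < δ gives both |w + 4| < 2 and |w + 4| < ε/82, so |(-w^3 + w^2 + 4w - 2) − 62| < ε.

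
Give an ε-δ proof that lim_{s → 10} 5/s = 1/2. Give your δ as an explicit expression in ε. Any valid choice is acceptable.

Fix ε > 0. We seek δ > 0 such that 0 < |s − 10| < δ implies |5/s − (1/2)| < ε.
|5/s − (1/2)| = 5·|10 − s|/(10·|s|) = 5|s − 10|/(10|s|).
Require δ ≤ 5 so that |s| > 10 − 5 = 5, hence 10|s| > 50.
Then |5/s − (1/2)| < 5|s − 10|/50, which is < ε when |s − 10| < 10ε.
Take δ = min(5, 10ε). Then 0 < |s − 10| < δ gives both |s − 10| < 5 and |s − 10| < 10ε, so |5/s − (1/2)| < ε.

δ = min(5, 10ε)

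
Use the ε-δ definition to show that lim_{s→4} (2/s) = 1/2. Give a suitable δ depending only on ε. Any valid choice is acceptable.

Suppose ε > 0. We seek δ > 0 such that 0 < |s − 4| < δ implies |2/s − (1/2)| < ε.
|2/s − (1/2)| = 2·|4 − s|/(4·|s|) = 2|s − 4|/(4|s|).
Restrict δ ≤ 2. Then |s − 4| < 2 gives |s| > 2, so 4|s| > 8.
Then |2/s − (1/2)| < 2|s − 4|/8, which is < ε when |s − 4| < 4ε.
Take δ = min(2, 4ε). Then 0 < |s − 4| < δ gives both |s − 4| < 2 and |s − 4| < 4ε, so |2/s − (1/2)| < ε.

δ = min(2, 4ε)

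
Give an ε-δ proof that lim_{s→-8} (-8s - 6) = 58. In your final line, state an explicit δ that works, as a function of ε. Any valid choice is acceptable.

Fix ε > 0. We need δ > 0 so that 0 < |s + 8| < δ implies |(-8s - 6) − 58| < ε.
|(-8s - 6) − 58| = |-8s - 64| = 8|s + 8|.
Thus it suffices that |s + 8| < ε/8.
Choosing δ = ε/8 gives |(-8s - 6) − 58| = 8|s + 8| < ε whenever |s + 8| < δ.

δ = ε/8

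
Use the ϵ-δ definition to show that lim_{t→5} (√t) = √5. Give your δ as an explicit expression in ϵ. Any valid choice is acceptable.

Let ϵ > 0 be given. We want δ > 0 such that 0 < |t − 5| < δ implies |√t − √5| < ϵ.
Rationalise: √t − √5 = (t − 5)/(√t + √5), so |√t − √5| = |t − 5|/(√t + √5).
Restrict δ ≤ 5 so that |t − 5| < 5 forces t > 0, and then √t + √5 > √5.
Hence |√t − √5| < |t − 5|/√5, which is < ϵ once |t − 5| < √5·ϵ.
Take δ = min(5, √5·ϵ). If 0 < |t − 5| < δ then t > 0 and |√t − √5| < |t − 5|/√5 < ϵ.

δ = min(5, √5·ϵ)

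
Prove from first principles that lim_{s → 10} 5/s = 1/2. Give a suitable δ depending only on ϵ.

Fix ϵ > 0. We seek δ > 0 such that 0 < |s − 10| < δ implies |5/s − (1/2)| < ϵ.
|5/s − (1/2)| = 5·|10 − s|/(10·|s|) = 5|s − 10|/(10|s|).
Require δ ≤ 5 so that |s| > 10 − 5 = 5, hence 10|s| > 50.
Then |5/s − (1/2)| < 5|s − 10|/50, which is < ϵ when |s − 10| < 10ϵ.
Take δ = min(5, 10ϵ). Then 0 < |s − 10| < δ gives both |s − 10| < 5 and |s − 10| < 10ϵ, so |5/s − (1/2)| < ϵ.

δ = min(5, 10ϵ)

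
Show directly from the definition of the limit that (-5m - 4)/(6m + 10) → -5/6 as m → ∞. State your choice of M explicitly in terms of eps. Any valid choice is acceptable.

Fix eps > 0. For m ≥ 1, |(-5m - 4)/(6m + 10) + 5/6| = |26|/(6(6m + 10)) = 26/(6(6m + 10)).
Since 6m + 10 ≥ 6m for m ≥ 1, this is ≤ 26/(6·6m) = (13/18)/m.
So |(-5m - 4)/(6m + 10) + 5/6| < eps whenever m > (13/18)/eps.
Take M = (13/18)/eps. If m > M then |(-5m - 4)/(6m + 10) + 5/6| ≤ (13/18)/m < eps.

M = (13/18)/eps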